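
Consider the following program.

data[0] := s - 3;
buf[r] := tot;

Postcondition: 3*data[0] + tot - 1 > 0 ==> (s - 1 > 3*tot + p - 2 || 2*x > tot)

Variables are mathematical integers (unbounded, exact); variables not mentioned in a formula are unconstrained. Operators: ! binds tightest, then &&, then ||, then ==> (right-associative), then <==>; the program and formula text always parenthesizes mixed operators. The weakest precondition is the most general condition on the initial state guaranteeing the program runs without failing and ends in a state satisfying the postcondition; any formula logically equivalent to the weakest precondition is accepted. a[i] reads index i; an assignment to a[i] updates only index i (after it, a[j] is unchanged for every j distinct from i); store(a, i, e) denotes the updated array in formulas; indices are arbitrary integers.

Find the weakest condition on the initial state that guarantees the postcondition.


Working backward. After the program, the postcondition 3*data[0] + tot - 1 > 0 ==> (s - 1 > 3*tot + p - 2 || 2*x > tot) must hold; in canonical form it is 3*data[0] + tot > 1 ==> (s > p + 3*tot - 1 || 2*x > tot).
Before buf[r] := tot: 3*data[0] + tot > 1 ==> (s > p + 3*tot - 1 || 2*x > tot)
Before data[0] := s - 3: 3*s + tot > 10 ==> (s > p + 3*tot - 1 || 2*x > tot)
Answer: WP = 3*s + tot > 10 ==> (s > p + 3*tot - 1 || 2*x > tot)


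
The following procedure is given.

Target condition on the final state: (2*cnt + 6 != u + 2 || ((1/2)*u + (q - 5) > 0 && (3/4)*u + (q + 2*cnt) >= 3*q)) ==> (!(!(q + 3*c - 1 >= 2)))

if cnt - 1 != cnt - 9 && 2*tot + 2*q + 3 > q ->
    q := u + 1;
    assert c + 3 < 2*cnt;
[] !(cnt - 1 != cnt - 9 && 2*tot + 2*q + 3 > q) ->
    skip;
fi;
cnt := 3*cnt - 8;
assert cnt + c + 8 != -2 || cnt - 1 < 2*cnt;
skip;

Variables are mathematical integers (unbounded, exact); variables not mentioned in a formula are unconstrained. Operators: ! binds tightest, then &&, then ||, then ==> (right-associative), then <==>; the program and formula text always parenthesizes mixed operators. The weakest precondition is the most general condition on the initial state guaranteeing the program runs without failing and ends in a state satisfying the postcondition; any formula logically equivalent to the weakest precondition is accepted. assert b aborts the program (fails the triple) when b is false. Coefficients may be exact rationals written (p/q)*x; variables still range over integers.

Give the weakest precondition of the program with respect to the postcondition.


Working backward. After the program, the postcondition (2*cnt + 6 != u + 2 || ((1/2)*u + (q - 5) > 0 && (3/4)*u + (q + 2*cnt) >= 3*q)) ==> (!(!(q + 3*c - 1 >= 2))) must hold; in canonical form it is (2*cnt != u - 4 || (q + (1/2)*u > 5 && 2*cnt + (3/4)*u >= 2*q)) ==> 3*c + q >= 3.
Before skip: (2*cnt != u - 4 || (q + (1/2)*u > 5 && 2*cnt + (3/4)*u >= 2*q)) ==> 3*c + q >= 3
Before assert cnt + c + 8 != -2 || cnt - 1 < 2*cnt: (c + cnt != -10 || cnt > -1) && ((2*cnt != u - 4 || (q + (1/2)*u > 5 && 2*cnt + (3/4)*u >= 2*q)) ==> 3*c + q >= 3)
Before cnt := 3*cnt - 8: (c + 3*cnt != -2 || 3*cnt > 7) && ((6*cnt != u + 12 || (q + (1/2)*u > 5 && 6*cnt + (3/4)*u >= 2*q + 16)) ==> 3*c + q >= 3)
Then branch requires c < 2*cnt - 3 && (c + 3*cnt != -2 || 3*cnt > 7) && ((6*cnt != u + 12 || ((3/2)*u > 4 && 6*cnt >= (5/4)*u + 18)) ==> 3*c + u >= 2); else branch requires (c + 3*cnt != -2 || 3*cnt > 7) && ((6*cnt != u + 12 || (q + (1/2)*u > 5 && 6*cnt + (3/4)*u >= 2*q + 16)) ==> 3*c + q >= 3).
Before the if: (q + 2*tot > -3 ==> (c < 2*cnt - 3 && (c + 3*cnt != -2 || 3*cnt > 7) && ((6*cnt != u + 12 || ((3/2)*u > 4 && 6*cnt >= (5/4)*u + 18)) ==> 3*c + u >= 2))) && ((!(q + 2*tot > -3)) ==> ((c + 3*cnt != -2 || 3*cnt > 7) && ((6*cnt != u + 12 || (q + (1/2)*u > 5 && 6*cnt + (3/4)*u >= 2*q + 16)) ==> 3*c + q >= 3)))
Answer: WP = (q + 2*tot > -3 ==> (c < 2*cnt - 3 && (c + 3*cnt != -2 || 3*cnt > 7) && ((6*cnt != u + 12 || ((3/2)*u > 4 && 6*cnt >= (5/4)*u + 18)) ==> 3*c + u >= 2))) && ((!(q + 2*tot > -3)) ==> ((c + 3*cnt != -2 || 3*cnt > 7) && ((6*cnt != u + 12 || (q + (1/2)*u > 5 && 6*cnt + (3/4)*u >= 2*q + 16)) ==> 3*c + q >= 3)))


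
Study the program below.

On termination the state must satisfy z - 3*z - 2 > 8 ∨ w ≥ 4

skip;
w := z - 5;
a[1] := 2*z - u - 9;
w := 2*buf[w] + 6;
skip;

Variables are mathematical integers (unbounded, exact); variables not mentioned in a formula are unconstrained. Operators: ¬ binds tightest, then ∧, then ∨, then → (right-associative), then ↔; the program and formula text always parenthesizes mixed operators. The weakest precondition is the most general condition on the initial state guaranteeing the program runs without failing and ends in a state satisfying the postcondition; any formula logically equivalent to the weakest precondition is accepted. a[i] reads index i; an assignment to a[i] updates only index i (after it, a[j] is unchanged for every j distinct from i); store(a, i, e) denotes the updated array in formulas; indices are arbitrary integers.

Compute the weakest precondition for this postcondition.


Working backward. After the program, the postcondition z - 3*z - 2 > 8 ∨ w ≥ 4 must hold; in canonical form it is 2*z < -10 ∨ w ≥ 4.
Before skip: 2*z < -10 ∨ w ≥ 4
Before w := 2*buf[w] + 6: 2*z < -10 ∨ 2*buf[w] ≥ -2
Before a[1] := 2*z - u - 9: 2*z < -10 ∨ 2*buf[w] ≥ -2
Before w := z - 5: 2*z < -10 ∨ 2*buf[z - 5] ≥ -2
Before skip: 2*z < -10 ∨ 2*buf[z - 5] ≥ -2
Answer: WP = 2*z < -10 ∨ 2*buf[z - 5] ≥ -2


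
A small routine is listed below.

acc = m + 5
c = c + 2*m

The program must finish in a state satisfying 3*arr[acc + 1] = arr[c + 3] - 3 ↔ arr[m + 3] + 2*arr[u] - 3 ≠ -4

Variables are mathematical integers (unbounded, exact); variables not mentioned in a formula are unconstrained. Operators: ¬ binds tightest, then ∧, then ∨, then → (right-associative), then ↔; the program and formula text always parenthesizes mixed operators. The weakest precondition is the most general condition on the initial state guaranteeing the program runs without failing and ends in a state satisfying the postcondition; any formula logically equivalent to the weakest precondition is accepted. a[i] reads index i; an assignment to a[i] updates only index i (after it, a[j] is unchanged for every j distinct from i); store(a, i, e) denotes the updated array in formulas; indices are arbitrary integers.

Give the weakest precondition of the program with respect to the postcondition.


Working backward. After the program, the postcondition 3*arr[acc + 1] = arr[c + 3] - 3 ↔ arr[m + 3] + 2*arr[u] - 3 ≠ -4 must hold; in canonical form it is 3*arr[acc + 1] = arr[c + 3] - 3 ↔ arr[m + 3] + 2*arr[u] ≠ -1.
Before c := c + 2*m: 3*arr[acc + 1] = arr[c + 2*m + 3] - 3 ↔ arr[m + 3] + 2*arr[u] ≠ -1
Before acc := m + 5: 3*arr[m + 6] = arr[c + 2*m + 3] - 3 ↔ arr[m + 3] + 2*arr[u] ≠ -1
Answer: WP = 3*arr[m + 6] = arr[c + 2*m + 3] - 3 ↔ arr[m + 3] + 2*arr[u] ≠ -1


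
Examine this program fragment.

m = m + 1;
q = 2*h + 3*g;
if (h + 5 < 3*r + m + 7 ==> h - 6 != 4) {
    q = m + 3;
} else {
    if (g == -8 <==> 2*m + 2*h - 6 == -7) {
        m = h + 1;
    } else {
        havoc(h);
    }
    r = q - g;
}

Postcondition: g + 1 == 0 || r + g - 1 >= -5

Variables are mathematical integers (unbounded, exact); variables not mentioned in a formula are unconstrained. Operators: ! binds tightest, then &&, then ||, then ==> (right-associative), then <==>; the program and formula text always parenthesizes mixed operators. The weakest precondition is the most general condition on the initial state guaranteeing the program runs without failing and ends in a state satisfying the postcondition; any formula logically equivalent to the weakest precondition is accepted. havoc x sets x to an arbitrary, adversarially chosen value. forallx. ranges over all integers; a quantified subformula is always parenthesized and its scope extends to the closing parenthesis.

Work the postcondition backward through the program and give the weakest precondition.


Working backward. After the program, the postcondition g + 1 == 0 || r + g - 1 >= -5 must hold; in canonical form it is g == -1 || g + r >= -4.
Then branch requires g == -1 || g + r >= -4; else branch requires ((g == -8 <==> 2*h + 2*m == -1) ==> (g == -1 || q >= -4)) && ((!(g == -8 <==> 2*h + 2*m == -1)) ==> (g == -1 || q >= -4)).
Before the if: ((h < m + 3*r + 2 ==> h != 10) ==> (g == -1 || g + r >= -4)) && ((!(h < m + 3*r + 2 ==> h != 10)) ==> (((g == -8 <==> 2*h + 2*m == -1) ==> (g == -1 || q >= -4)) && ((!(g == -8 <==> 2*h + 2*m == -1)) ==> (g == -1 || q >= -4))))
Before q := 2*h + 3*g: ((h < m + 3*r + 2 ==> h != 10) ==> (g == -1 || g + r >= -4)) && ((!(h < m + 3*r + 2 ==> h != 10)) ==> (((g == -8 <==> 2*h + 2*m == -1) ==> (g == -1 || 3*g + 2*h >= -4)) && ((!(g == -8 <==> 2*h + 2*m == -1)) ==> (g == -1 || 3*g + 2*h >= -4))))
Before m := m + 1: ((h < m + 3*r + 3 ==> h != 10) ==> (g == -1 || g + r >= -4)) && ((!(h < m + 3*r + 3 ==> h != 10)) ==> (((g == -8 <==> 2*h + 2*m == -3) ==> (g == -1 || 3*g + 2*h >= -4)) && ((!(g == -8 <==> 2*h + 2*m == -3)) ==> (g == -1 || 3*g + 2*h >= -4))))
Answer: WP = ((h < m + 3*r + 3 ==> h != 10) ==> (g == -1 || g + r >= -4)) && ((!(h < m + 3*r + 3 ==> h != 10)) ==> (((g == -8 <==> 2*h + 2*m == -3) ==> (g == -1 || 3*g + 2*h >= -4)) && ((!(g == -8 <==> 2*h + 2*m == -3)) ==> (g == -1 || 3*g + 2*h >= -4))))


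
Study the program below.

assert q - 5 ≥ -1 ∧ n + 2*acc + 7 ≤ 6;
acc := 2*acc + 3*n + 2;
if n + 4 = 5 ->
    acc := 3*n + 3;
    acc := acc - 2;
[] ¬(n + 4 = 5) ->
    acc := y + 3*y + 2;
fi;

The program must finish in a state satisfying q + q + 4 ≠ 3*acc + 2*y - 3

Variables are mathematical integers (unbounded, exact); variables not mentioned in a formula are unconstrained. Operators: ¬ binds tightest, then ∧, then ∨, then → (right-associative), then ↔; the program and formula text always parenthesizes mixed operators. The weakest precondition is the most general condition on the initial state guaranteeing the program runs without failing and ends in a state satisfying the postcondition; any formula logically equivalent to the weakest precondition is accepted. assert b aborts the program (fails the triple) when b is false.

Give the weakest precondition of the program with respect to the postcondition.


Working backward. After the program, the postcondition q + q + 4 ≠ 3*acc + 2*y - 3 must hold; in canonical form it is 2*q ≠ 3*acc + 2*y - 7.
Then branch requires 2*q ≠ 9*n + 2*y - 4; else branch requires 2*q ≠ 14*y - 1.
Before the if: (n = 1 → 2*q ≠ 9*n + 2*y - 4) ∧ ((¬(n = 1)) → 2*q ≠ 14*y - 1)
Before acc := 2*acc + 3*n + 2: (n = 1 → 2*q ≠ 9*n + 2*y - 4) ∧ ((¬(n = 1)) → 2*q ≠ 14*y - 1)
Before assert q - 5 ≥ -1 ∧ n + 2*acc + 7 ≤ 6: q ≥ 4 ∧ 2*acc + n ≤ -1 ∧ (n = 1 → 2*q ≠ 9*n + 2*y - 4) ∧ ((¬(n = 1)) → 2*q ≠ 14*y - 1)
Answer: WP = q ≥ 4 ∧ 2*acc + n ≤ -1 ∧ (n = 1 → 2*q ≠ 9*n + 2*y - 4) ∧ ((¬(n = 1)) → 2*q ≠ 14*y - 1)


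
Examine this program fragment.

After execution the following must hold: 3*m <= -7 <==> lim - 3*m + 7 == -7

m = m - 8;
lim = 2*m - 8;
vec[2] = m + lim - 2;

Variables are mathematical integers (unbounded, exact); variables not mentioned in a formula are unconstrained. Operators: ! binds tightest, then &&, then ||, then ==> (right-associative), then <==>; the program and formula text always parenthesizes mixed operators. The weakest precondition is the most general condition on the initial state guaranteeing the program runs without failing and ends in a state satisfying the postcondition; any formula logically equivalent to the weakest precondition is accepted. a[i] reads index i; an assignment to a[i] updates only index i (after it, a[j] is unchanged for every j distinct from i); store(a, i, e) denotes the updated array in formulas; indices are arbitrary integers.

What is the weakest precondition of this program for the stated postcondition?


Working backward. After the program, the postcondition 3*m <= -7 <==> lim - 3*m + 7 == -7 must hold; in canonical form it is 3*m <= -7 <==> lim == 3*m - 14.
Before vec[2] := m + lim - 2: 3*m <= -7 <==> lim == 3*m - 14
Before lim := 2*m - 8: 3*m <= -7 <==> m == 6
Before m := m - 8: 3*m <= 17 <==> m == 14
Answer: WP = 3*m <= 17 <==> m == 14


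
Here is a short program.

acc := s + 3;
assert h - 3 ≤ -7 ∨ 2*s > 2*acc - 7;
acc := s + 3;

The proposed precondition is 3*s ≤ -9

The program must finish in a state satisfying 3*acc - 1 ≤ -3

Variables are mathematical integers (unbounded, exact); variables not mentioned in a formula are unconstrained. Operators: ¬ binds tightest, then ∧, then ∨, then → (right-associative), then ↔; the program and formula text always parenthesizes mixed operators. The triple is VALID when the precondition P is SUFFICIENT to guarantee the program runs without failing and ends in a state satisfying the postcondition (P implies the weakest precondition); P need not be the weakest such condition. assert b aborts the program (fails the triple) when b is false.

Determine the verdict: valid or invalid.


Working backward. After the program, the postcondition 3*acc - 1 ≤ -3 must hold; in canonical form it is 3*acc ≤ -2.
Before acc := s + 3: 3*s ≤ -11
Before assert h - 3 ≤ -7 ∨ 2*s > 2*acc - 7: (h ≤ -4 ∨ 2*s > 2*acc - 7) ∧ 3*s ≤ -11
Before acc := s + 3: 3*s ≤ -11
The weakest precondition is 3*s ≤ -11.
Check whether 3*s ≤ -9 implies it.
Countermodel: at the initial state s = -3, the precondition holds but the weakest precondition fails.
Answer: invalid


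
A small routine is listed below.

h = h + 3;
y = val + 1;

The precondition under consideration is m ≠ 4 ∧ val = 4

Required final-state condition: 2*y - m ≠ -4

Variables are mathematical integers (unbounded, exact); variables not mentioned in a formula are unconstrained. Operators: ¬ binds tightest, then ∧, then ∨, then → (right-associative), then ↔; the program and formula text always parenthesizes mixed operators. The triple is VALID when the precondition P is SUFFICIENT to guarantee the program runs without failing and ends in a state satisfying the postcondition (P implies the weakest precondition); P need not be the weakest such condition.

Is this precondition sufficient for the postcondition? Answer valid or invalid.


Working backward. After the program, the postcondition 2*y - m ≠ -4 must hold; in canonical form it is 2*y ≠ m - 4.
Before y := val + 1: 2*val ≠ m - 6
Before h := h + 3: 2*val ≠ m - 6
The weakest precondition is 2*val ≠ m - 6.
Check whether m ≠ 4 ∧ val = 4 implies it.
Countermodel: at the initial state m = 14, val = 4, the precondition holds but the weakest precondition fails.
Answer: invalid


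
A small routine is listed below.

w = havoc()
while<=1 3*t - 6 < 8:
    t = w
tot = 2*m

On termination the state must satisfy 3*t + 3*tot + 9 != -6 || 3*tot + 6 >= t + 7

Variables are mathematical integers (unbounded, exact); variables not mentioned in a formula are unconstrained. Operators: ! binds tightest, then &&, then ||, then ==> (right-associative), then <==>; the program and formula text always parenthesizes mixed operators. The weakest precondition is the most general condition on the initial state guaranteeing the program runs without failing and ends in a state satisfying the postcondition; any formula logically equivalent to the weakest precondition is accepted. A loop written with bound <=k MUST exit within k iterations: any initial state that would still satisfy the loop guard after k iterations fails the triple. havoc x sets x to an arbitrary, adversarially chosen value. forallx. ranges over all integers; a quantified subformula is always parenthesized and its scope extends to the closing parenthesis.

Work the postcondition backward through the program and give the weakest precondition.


Working backward. After the program, the postcondition 3*t + 3*tot + 9 != -6 || 3*tot + 6 >= t + 7 must hold; in canonical form it is 3*t + 3*tot != -15 || 3*tot >= t + 1.
Before tot := 2*m: 6*m + 3*t != -15 || 6*m >= t + 1
Before the loop (bound <=1), unroll the exhaustion recursion (WP_0 = exit-now case; WP_j = one more guarded iteration, up to j = 1):
  WP_0: (!(3*t < 14)) && (6*m + 3*t != -15 || 6*m >= t + 1)
  WP_1: (3*t < 14 ==> ((!(3*w < 14)) && (6*m + 3*w != -15 || 6*m >= w + 1))) && ((!(3*t < 14)) ==> (6*m + 3*t != -15 || 6*m >= t + 1))
So before the loop: (3*t < 14 ==> ((!(3*w < 14)) && (6*m + 3*w != -15 || 6*m >= w + 1))) && ((!(3*t < 14)) ==> (6*m + 3*t != -15 || 6*m >= t + 1))
Before havoc w: forall w_1. ((3*t < 14 ==> ((!(3*w_1 < 14)) && (6*m + 3*w_1 != -15 || 6*m >= w_1 + 1))) && ((!(3*t < 14)) ==> (6*m + 3*t != -15 || 6*m >= t + 1)))
Answer: WP = forall w_1. ((3*t < 14 ==> ((!(3*w_1 < 14)) && (6*m + 3*w_1 != -15 || 6*m >= w_1 + 1))) && ((!(3*t < 14)) ==> (6*m + 3*t != -15 || 6*m >= t + 1)))


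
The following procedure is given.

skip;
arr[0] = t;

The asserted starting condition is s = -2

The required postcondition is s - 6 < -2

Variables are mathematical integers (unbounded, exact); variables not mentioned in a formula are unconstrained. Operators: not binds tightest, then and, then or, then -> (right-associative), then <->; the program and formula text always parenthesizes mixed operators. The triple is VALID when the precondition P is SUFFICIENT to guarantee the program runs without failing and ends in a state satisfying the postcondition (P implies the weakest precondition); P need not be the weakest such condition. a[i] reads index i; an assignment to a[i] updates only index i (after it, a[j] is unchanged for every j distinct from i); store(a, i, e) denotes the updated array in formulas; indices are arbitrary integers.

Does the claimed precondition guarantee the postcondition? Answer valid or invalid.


Working backward. After the program, the postcondition s - 6 < -2 must hold; in canonical form it is s < 4.
Before arr[0] := t: s < 4
Before skip: s < 4
The weakest precondition is s < 4.
Check whether s = -2 implies it.
Every state satisfying the precondition satisfies the weakest precondition: the implication holds.
Answer: valid


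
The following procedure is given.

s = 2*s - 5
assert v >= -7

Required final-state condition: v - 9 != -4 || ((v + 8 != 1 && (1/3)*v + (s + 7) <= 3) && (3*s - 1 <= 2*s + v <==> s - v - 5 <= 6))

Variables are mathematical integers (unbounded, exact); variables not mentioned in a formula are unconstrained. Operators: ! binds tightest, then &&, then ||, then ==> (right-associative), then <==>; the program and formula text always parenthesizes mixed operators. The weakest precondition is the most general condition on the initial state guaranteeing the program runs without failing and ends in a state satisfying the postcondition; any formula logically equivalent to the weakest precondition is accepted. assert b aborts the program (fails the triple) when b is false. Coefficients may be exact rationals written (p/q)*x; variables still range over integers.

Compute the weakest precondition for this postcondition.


Working backward. After the program, the postcondition v - 9 != -4 || ((v + 8 != 1 && (1/3)*v + (s + 7) <= 3) && (3*s - 1 <= 2*s + v <==> s - v - 5 <= 6)) must hold; in canonical form it is v != 5 || (v != -7 && s + (1/3)*v <= -4 && (s <= v + 1 <==> s <= v + 11)).
Before assert v >= -7: v >= -7 && (v != 5 || (v != -7 && s + (1/3)*v <= -4 && (s <= v + 1 <==> s <= v + 11)))
Before s := 2*s - 5: v >= -7 && (v != 5 || (v != -7 && 2*s + (1/3)*v <= 1 && (2*s <= v + 6 <==> 2*s <= v + 16)))
Answer: WP = v >= -7 && (v != 5 || (v != -7 && 2*s + (1/3)*v <= 1 && (2*s <= v + 6 <==> 2*s <= v + 16)))


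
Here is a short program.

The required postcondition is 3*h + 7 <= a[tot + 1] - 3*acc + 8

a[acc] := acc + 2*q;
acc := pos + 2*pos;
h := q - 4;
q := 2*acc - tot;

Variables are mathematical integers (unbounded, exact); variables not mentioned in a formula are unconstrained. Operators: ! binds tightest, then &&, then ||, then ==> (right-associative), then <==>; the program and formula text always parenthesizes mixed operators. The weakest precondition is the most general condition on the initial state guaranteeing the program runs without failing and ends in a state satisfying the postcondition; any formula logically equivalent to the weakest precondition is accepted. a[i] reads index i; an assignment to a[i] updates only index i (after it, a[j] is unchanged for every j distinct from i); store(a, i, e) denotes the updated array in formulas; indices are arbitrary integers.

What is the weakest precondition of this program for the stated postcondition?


Working backward. After the program, the postcondition 3*h + 7 <= a[tot + 1] - 3*acc + 8 must hold; in canonical form it is 3*acc + 3*h <= a[tot + 1] + 1.
Before q := 2*acc - tot: 3*acc + 3*h <= a[tot + 1] + 1
Before h := q - 4: 3*acc + 3*q <= a[tot + 1] + 13
Before acc := pos + 2*pos: 9*pos + 3*q <= a[tot + 1] + 13
Before a[acc] := acc + 2*q: 9*pos + 3*q <= store(a, acc, acc + 2*q)[tot + 1] + 13
Answer: WP = 9*pos + 3*q <= store(a, acc, acc + 2*q)[tot + 1] + 13


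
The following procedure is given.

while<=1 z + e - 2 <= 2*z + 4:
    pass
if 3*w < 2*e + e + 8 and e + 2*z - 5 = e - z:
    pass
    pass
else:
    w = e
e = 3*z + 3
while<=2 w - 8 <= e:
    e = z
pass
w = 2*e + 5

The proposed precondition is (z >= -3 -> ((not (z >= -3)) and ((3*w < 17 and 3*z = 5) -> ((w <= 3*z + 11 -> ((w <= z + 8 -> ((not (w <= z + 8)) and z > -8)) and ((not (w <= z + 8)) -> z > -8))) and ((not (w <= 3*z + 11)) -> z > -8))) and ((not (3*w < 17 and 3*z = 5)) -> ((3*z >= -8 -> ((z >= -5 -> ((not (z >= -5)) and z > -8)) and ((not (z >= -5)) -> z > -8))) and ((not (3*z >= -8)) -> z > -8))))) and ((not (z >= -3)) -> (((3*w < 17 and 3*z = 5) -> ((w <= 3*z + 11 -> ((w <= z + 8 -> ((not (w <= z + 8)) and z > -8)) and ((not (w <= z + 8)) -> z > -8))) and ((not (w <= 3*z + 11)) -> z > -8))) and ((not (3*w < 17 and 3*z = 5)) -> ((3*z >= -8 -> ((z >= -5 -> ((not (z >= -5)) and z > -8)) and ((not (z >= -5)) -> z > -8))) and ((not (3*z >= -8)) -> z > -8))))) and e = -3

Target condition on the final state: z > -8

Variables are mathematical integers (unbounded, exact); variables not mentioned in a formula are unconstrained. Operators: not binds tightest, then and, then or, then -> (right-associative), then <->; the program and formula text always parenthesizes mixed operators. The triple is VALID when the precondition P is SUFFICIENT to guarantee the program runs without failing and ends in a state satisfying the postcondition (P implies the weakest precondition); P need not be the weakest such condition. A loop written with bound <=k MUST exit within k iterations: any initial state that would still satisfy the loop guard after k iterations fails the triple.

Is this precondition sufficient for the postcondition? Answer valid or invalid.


Working backward. After the program, z > -8 must hold.
Before w := 2*e + 5: z > -8
Before skip: z > -8
Before the loop (bound <=2), unroll the exhaustion recursion (WP_0 = exit-now case; WP_j = one more guarded iteration, up to j = 2):
  WP_0: (not (w <= e + 8)) and z > -8
  WP_1: (w <= e + 8 -> ((not (w <= z + 8)) and z > -8)) and ((not (w <= e + 8)) -> z > -8)
  WP_2: (w <= e + 8 -> ((w <= z + 8 -> ((not (w <= z + 8)) and z > -8)) and ((not (w <= z + 8)) -> z > -8))) and ((not (w <= e + 8)) -> z > -8)
So before the loop: (w <= e + 8 -> ((w <= z + 8 -> ((not (w <= z + 8)) and z > -8)) and ((not (w <= z + 8)) -> z > -8))) and ((not (w <= e + 8)) -> z > -8)
Before e := 3*z + 3: (w <= 3*z + 11 -> ((w <= z + 8 -> ((not (w <= z + 8)) and z > -8)) and ((not (w <= z + 8)) -> z > -8))) and ((not (w <= 3*z + 11)) -> z > -8)
Then branch requires (w <= 3*z + 11 -> ((w <= z + 8 -> ((not (w <= z + 8)) and z > -8)) and ((not (w <= z + 8)) -> z > -8))) and ((not (w <= 3*z + 11)) -> z > -8); else branch requires (e <= 3*z + 11 -> ((e <= z + 8 -> ((not (e <= z + 8)) and z > -8)) and ((not (e <= z + 8)) -> z > -8))) and ((not (e <= 3*z + 11)) -> z > -8).
Before the if: ((3*w < 3*e + 8 and 3*z = 5) -> ((w <= 3*z + 11 -> ((w <= z + 8 -> ((not (w <= z + 8)) and z > -8)) and ((not (w <= z + 8)) -> z > -8))) and ((not (w <= 3*z + 11)) -> z > -8))) and ((not (3*w < 3*e + 8 and 3*z = 5)) -> ((e <= 3*z + 11 -> ((e <= z + 8 -> ((not (e <= z + 8)) and z > -8)) and ((not (e <= z + 8)) -> z > -8))) and ((not (e <= 3*z + 11)) -> z > -8)))
Before the loop (bound <=1), unroll the exhaustion recursion (WP_0 = exit-now case; WP_j = one more guarded iteration, up to j = 1):
  WP_0: (not (e <= z + 6)) and ((3*w < 3*e + 8 and 3*z = 5) -> ((w <= 3*z + 11 -> ((w <= z + 8 -> ((not (w <= z + 8)) and z > -8)) and ((not (w <= z + 8)) -> z > -8))) and ((not (w <= 3*z + 11)) -> z > -8))) and ((not (3*w < 3*e + 8 and 3*z = 5)) -> ((e <= 3*z + 11 -> ((e <= z + 8 -> ((not (e <= z + 8)) and z > -8)) and ((not (e <= z + 8)) -> z > -8))) and ((not (e <= 3*z + 11)) -> z > -8)))
  WP_1: (e <= z + 6 -> ((not (e <= z + 6)) and ((3*w < 3*e + 8 and 3*z = 5) -> ((w <= 3*z + 11 -> ((w <= z + 8 -> ((not (w <= z + 8)) and z > -8)) and ((not (w <= z + 8)) -> z > -8))) and ((not (w <= 3*z + 11)) -> z > -8))) and ((not (3*w < 3*e + 8 and 3*z = 5)) -> ((e <= 3*z + 11 -> ((e <= z + 8 -> ((not (e <= z + 8)) and z > -8)) and ((not (e <= z + 8)) -> z > -8))) and ((not (e <= 3*z + 11)) -> z > -8))))) and ((not (e <= z + 6)) -> (((3*w < 3*e + 8 and 3*z = 5) -> ((w <= 3*z + 11 -> ((w <= z + 8 -> ((not (w <= z + 8)) and z > -8)) and ((not (w <= z + 8)) -> z > -8))) and ((not (w <= 3*z + 11)) -> z > -8))) and ((not (3*w < 3*e + 8 and 3*z = 5)) -> ((e <= 3*z + 11 -> ((e <= z + 8 -> ((not (e <= z + 8)) and z > -8)) and ((not (e <= z + 8)) -> z > -8))) and ((not (e <= 3*z + 11)) -> z > -8)))))
So before the loop: (e <= z + 6 -> ((not (e <= z + 6)) and ((3*w < 3*e + 8 and 3*z = 5) -> ((w <= 3*z + 11 -> ((w <= z + 8 -> ((not (w <= z + 8)) and z > -8)) and ((not (w <= z + 8)) -> z > -8))) and ((not (w <= 3*z + 11)) -> z > -8))) and ((not (3*w < 3*e + 8 and 3*z = 5)) -> ((e <= 3*z + 11 -> ((e <= z + 8 -> ((not (e <= z + 8)) and z > -8)) and ((not (e <= z + 8)) -> z > -8))) and ((not (e <= 3*z + 11)) -> z > -8))))) and ((not (e <= z + 6)) -> (((3*w < 3*e + 8 and 3*z = 5) -> ((w <= 3*z + 11 -> ((w <= z + 8 -> ((not (w <= z + 8)) and z > -8)) and ((not (w <= z + 8)) -> z > -8))) and ((not (w <= 3*z + 11)) -> z > -8))) and ((not (3*w < 3*e + 8 and 3*z = 5)) -> ((e <= 3*z + 11 -> ((e <= z + 8 -> ((not (e <= z + 8)) and z > -8)) and ((not (e <= z + 8)) -> z > -8))) and ((not (e <= 3*z + 11)) -> z > -8)))))
The weakest precondition is (e <= z + 6 -> ((not (e <= z + 6)) and ((3*w < 3*e + 8 and 3*z = 5) -> ((w <= 3*z + 11 -> ((w <= z + 8 -> ((not (w <= z + 8)) and z > -8)) and ((not (w <= z + 8)) -> z > -8))) and ((not (w <= 3*z + 11)) -> z > -8))) and ((not (3*w < 3*e + 8 and 3*z = 5)) -> ((e <= 3*z + 11 -> ((e <= z + 8 -> ((not (e <= z + 8)) and z > -8)) and ((not (e <= z + 8)) -> z > -8))) and ((not (e <= 3*z + 11)) -> z > -8))))) and ((not (e <= z + 6)) -> (((3*w < 3*e + 8 and 3*z = 5) -> ((w <= 3*z + 11 -> ((w <= z + 8 -> ((not (w <= z + 8)) and z > -8)) and ((not (w <= z + 8)) -> z > -8))) and ((not (w <= 3*z + 11)) -> z > -8))) and ((not (3*w < 3*e + 8 and 3*z = 5)) -> ((e <= 3*z + 11 -> ((e <= z + 8 -> ((not (e <= z + 8)) and z > -8)) and ((not (e <= z + 8)) -> z > -8))) and ((not (e <= 3*z + 11)) -> z > -8))))).
Check whether (z >= -3 -> ((not (z >= -3)) and ((3*w < 17 and 3*z = 5) -> ((w <= 3*z + 11 -> ((w <= z + 8 -> ((not (w <= z + 8)) and z > -8)) and ((not (w <= z + 8)) -> z > -8))) and ((not (w <= 3*z + 11)) -> z > -8))) and ((not (3*w < 17 and 3*z = 5)) -> ((3*z >= -8 -> ((z >= -5 -> ((not (z >= -5)) and z > -8)) and ((not (z >= -5)) -> z > -8))) and ((not (3*z >= -8)) -> z > -8))))) and ((not (z >= -3)) -> (((3*w < 17 and 3*z = 5) -> ((w <= 3*z + 11 -> ((w <= z + 8 -> ((not (w <= z + 8)) and z > -8)) and ((not (w <= z + 8)) -> z > -8))) and ((not (w <= 3*z + 11)) -> z > -8))) and ((not (3*w < 17 and 3*z = 5)) -> ((3*z >= -8 -> ((z >= -5 -> ((not (z >= -5)) and z > -8)) and ((not (z >= -5)) -> z > -8))) and ((not (3*z >= -8)) -> z > -8))))) and e = -3 implies it.
Countermodel: at the initial state e = -3, w = 0, z = -6, the precondition holds but the weakest precondition fails.
Answer: invalid


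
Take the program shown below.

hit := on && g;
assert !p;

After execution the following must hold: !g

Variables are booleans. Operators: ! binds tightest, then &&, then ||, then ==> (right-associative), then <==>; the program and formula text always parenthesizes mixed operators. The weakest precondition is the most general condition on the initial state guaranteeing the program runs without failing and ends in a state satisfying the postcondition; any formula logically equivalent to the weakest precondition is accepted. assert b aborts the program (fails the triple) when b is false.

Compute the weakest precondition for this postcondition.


Working backward. After the program, !g must hold.
Before assert !p: (!p) && (!g)
Before hit := on && g: (!p) && (!g)
Answer: WP = (!p) && (!g)


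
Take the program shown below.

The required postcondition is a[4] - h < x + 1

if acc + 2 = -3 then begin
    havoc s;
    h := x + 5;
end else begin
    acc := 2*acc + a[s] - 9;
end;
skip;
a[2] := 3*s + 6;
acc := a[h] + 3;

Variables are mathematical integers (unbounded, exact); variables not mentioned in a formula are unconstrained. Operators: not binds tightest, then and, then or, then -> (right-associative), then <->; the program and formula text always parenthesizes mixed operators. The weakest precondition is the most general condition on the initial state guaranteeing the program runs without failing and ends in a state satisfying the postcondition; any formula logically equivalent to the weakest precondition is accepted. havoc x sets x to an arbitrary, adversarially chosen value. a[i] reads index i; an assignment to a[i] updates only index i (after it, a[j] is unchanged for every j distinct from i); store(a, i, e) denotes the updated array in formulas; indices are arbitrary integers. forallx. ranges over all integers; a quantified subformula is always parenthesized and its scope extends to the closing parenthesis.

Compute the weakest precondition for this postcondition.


Working backward. After the program, the postcondition a[4] - h < x + 1 must hold; in canonical form it is a[4] < h + x + 1.
Before acc := a[h] + 3: a[4] < h + x + 1
Before a[2] := 3*s + 6: a[4] < h + x + 1
Before skip: a[4] < h + x + 1
Then branch requires a[4] < 2*x + 6; else branch requires a[4] < h + x + 1.
Before the if: (acc = -5 -> a[4] < 2*x + 6) and ((not (acc = -5)) -> a[4] < h + x + 1)
Answer: WP = (acc = -5 -> a[4] < 2*x + 6) and ((not (acc = -5)) -> a[4] < h + x + 1)


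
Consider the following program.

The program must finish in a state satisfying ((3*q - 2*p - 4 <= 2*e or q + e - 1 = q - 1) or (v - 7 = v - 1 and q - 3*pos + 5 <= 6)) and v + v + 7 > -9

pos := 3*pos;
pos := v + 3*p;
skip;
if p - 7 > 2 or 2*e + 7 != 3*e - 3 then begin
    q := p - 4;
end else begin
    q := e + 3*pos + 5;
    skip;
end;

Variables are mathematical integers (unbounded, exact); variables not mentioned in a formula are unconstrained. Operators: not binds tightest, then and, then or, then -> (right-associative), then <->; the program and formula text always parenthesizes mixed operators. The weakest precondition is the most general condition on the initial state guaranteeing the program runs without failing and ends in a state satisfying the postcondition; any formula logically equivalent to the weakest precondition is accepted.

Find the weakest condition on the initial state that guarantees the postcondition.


Working backward. After the program, the postcondition ((3*q - 2*p - 4 <= 2*e or q + e - 1 = q - 1) or (v - 7 = v - 1 and q - 3*pos + 5 <= 6)) and v + v + 7 > -9 must hold; in canonical form it is (3*q <= 2*e + 2*p + 4 or e = 0) and 2*v > -16.
Then branch requires (p <= 2*e + 16 or e = 0) and 2*v > -16; else branch requires (e + 9*pos <= 2*p - 11 or e = 0) and 2*v > -16.
Before the if: ((p > 9 or e != 10) -> ((p <= 2*e + 16 or e = 0) and 2*v > -16)) and ((not (p > 9 or e != 10)) -> ((e + 9*pos <= 2*p - 11 or e = 0) and 2*v > -16))
Before skip: ((p > 9 or e != 10) -> ((p <= 2*e + 16 or e = 0) and 2*v > -16)) and ((not (p > 9 or e != 10)) -> ((e + 9*pos <= 2*p - 11 or e = 0) and 2*v > -16))
Before pos := v + 3*p: ((p > 9 or e != 10) -> ((p <= 2*e + 16 or e = 0) and 2*v > -16)) and ((not (p > 9 or e != 10)) -> ((e + 25*p + 9*v <= -11 or e = 0) and 2*v > -16))
Before pos := 3*pos: ((p > 9 or e != 10) -> ((p <= 2*e + 16 or e = 0) and 2*v > -16)) and ((not (p > 9 or e != 10)) -> ((e + 25*p + 9*v <= -11 or e = 0) and 2*v > -16))
Answer: WP = ((p > 9 or e != 10) -> ((p <= 2*e + 16 or e = 0) and 2*v > -16)) and ((not (p > 9 or e != 10)) -> ((e + 25*p + 9*v <= -11 or e = 0) and 2*v > -16))


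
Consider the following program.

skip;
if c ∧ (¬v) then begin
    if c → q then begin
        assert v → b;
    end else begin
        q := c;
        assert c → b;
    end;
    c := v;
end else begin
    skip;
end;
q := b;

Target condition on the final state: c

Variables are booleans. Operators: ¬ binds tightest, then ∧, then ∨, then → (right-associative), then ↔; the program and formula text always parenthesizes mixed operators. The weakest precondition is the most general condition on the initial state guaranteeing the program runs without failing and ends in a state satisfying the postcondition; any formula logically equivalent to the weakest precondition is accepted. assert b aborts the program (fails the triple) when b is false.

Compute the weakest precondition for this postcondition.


Working backward. After the program, c must hold.
Before q := b: c
Then branch requires ((c → q) → ((v → b) ∧ v)) ∧ ((¬(c → q)) → ((c → b) ∧ v)); else branch requires c.
Before the if: ((c ∧ (¬v)) → (((c → q) → ((v → b) ∧ v)) ∧ ((¬(c → q)) → ((c → b) ∧ v)))) ∧ ((¬(c ∧ (¬v))) → c)
Before skip: ((c ∧ (¬v)) → (((c → q) → ((v → b) ∧ v)) ∧ ((¬(c → q)) → ((c → b) ∧ v)))) ∧ ((¬(c ∧ (¬v))) → c)
Answer: WP = ((c ∧ (¬v)) → (((c → q) → ((v → b) ∧ v)) ∧ ((¬(c → q)) → ((c → b) ∧ v)))) ∧ ((¬(c ∧ (¬v))) → c)


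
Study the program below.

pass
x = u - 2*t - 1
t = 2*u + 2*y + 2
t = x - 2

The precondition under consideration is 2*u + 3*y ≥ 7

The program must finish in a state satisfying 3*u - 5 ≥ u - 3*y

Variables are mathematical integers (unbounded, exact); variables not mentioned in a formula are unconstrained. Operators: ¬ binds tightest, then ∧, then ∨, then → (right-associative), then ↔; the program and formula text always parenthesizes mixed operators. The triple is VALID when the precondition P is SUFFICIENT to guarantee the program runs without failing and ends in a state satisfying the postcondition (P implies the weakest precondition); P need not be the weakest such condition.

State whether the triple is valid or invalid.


Working backward. After the program, the postcondition 3*u - 5 ≥ u - 3*y must hold; in canonical form it is 2*u + 3*y ≥ 5.
Before t := x - 2: 2*u + 3*y ≥ 5
Before t := 2*u + 2*y + 2: 2*u + 3*y ≥ 5
Before x := u - 2*t - 1: 2*u + 3*y ≥ 5
Before skip: 2*u + 3*y ≥ 5
The weakest precondition is 2*u + 3*y ≥ 5.
Check whether 2*u + 3*y ≥ 7 implies it.
Every state satisfying the precondition satisfies the weakest precondition: the implication holds.
Answer: valid


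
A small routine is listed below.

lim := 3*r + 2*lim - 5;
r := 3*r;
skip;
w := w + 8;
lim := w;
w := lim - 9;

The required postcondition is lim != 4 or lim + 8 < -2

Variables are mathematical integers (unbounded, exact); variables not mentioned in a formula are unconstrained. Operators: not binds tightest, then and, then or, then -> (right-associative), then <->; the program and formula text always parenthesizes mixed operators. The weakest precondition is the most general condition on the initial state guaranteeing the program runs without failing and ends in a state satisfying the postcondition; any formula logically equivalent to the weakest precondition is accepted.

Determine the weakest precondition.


Working backward. After the program, the postcondition lim != 4 or lim + 8 < -2 must hold; in canonical form it is lim != 4 or lim < -10.
Before w := lim - 9: lim != 4 or lim < -10
Before lim := w: w != 4 or w < -10
Before w := w + 8: w != -4 or w < -18
Before skip: w != -4 or w < -18
Before r := 3*r: w != -4 or w < -18
Before lim := 3*r + 2*lim - 5: w != -4 or w < -18
Answer: WP = w != -4 or w < -18


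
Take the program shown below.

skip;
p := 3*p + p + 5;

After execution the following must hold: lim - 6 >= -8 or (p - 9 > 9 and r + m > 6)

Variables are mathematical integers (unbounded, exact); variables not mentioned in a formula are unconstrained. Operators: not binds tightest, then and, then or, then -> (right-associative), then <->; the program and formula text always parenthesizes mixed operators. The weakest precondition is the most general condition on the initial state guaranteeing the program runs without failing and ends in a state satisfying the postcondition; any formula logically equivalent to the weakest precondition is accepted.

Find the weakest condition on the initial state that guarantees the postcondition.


Working backward. After the program, the postcondition lim - 6 >= -8 or (p - 9 > 9 and r + m > 6) must hold; in canonical form it is lim >= -2 or (p > 18 and m + r > 6).
Before p := 3*p + p + 5: lim >= -2 or (4*p > 13 and m + r > 6)
Before skip: lim >= -2 or (4*p > 13 and m + r > 6)
Answer: WP = lim >= -2 or (4*p > 13 and m + r > 6)


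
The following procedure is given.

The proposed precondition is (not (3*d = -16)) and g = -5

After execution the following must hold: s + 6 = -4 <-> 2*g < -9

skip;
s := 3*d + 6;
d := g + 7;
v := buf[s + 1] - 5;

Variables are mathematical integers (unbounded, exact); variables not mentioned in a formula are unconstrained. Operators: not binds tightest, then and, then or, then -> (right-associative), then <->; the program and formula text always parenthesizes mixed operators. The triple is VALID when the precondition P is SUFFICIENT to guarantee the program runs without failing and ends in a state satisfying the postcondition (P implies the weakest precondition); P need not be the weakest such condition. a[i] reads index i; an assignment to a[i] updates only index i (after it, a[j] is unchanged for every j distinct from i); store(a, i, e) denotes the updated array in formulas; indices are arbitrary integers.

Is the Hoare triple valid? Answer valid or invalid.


Working backward. After the program, the postcondition s + 6 = -4 <-> 2*g < -9 must hold; in canonical form it is s = -10 <-> 2*g < -9.
Before v := buf[s + 1] - 5: s = -10 <-> 2*g < -9
Before d := g + 7: s = -10 <-> 2*g < -9
Before s := 3*d + 6: 3*d = -16 <-> 2*g < -9
Before skip: 3*d = -16 <-> 2*g < -9
The weakest precondition is 3*d = -16 <-> 2*g < -9.
Check whether (not (3*d = -16)) and g = -5 implies it.
Countermodel: at the initial state d = 0, g = -5, the precondition holds but the weakest precondition fails.
Answer: invalid


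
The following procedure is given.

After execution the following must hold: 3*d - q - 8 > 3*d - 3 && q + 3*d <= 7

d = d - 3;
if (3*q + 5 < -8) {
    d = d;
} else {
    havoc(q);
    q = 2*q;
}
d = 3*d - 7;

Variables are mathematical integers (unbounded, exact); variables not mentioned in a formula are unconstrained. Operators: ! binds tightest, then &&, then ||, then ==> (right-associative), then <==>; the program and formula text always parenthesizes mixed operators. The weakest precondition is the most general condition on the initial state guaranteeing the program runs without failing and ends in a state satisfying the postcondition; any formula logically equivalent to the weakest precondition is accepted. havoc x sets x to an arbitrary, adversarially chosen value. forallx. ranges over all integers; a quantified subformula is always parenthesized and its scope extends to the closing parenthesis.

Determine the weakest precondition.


Working backward. After the program, the postcondition 3*d - q - 8 > 3*d - 3 && q + 3*d <= 7 must hold; in canonical form it is q < -5 && 3*d + q <= 7.
Before d := 3*d - 7: q < -5 && 9*d + q <= 28
Then branch requires q < -5 && 9*d + q <= 28; else branch requires forall q_1. (2*q_1 < -5 && 9*d + 2*q_1 <= 28).
Before the if: (3*q < -13 ==> (q < -5 && 9*d + q <= 28)) && ((!(3*q < -13)) ==> (forall q_1. (2*q_1 < -5 && 9*d + 2*q_1 <= 28)))
Before d := d - 3: (3*q < -13 ==> (q < -5 && 9*d + q <= 55)) && ((!(3*q < -13)) ==> (forall q_1. (2*q_1 < -5 && 9*d + 2*q_1 <= 55)))
Answer: WP = (3*q < -13 ==> (q < -5 && 9*d + q <= 55)) && ((!(3*q < -13)) ==> (forall q_1. (2*q_1 < -5 && 9*d + 2*q_1 <= 55)))
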